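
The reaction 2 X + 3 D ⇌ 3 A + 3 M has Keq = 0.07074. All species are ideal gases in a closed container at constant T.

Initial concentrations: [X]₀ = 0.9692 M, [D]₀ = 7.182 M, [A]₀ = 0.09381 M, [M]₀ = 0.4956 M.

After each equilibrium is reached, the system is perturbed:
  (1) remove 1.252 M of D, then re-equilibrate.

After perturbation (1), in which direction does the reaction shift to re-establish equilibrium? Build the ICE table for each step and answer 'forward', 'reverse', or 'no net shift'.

Q₀ = 2.8879e-07 vs Keq = 0.07074 ⇒ Q<K, forward
Step 1:
                   X          D          A          M
  I           0.9692      7.182    0.09381     0.4956
  C          -0.5921    -0.8881     0.8881     0.8881
  E           0.3771      6.294     0.9819      1.384
  solve Keq expr → x = 0.296; check Q = 0.07074
Then remove 1.252 M of D.
Step 2:
                   X          D          A          M
  I           0.3771      5.042     0.9819      1.384
  C           0.0476    0.07141   -0.07141   -0.07141
  E           0.4247      5.113     0.9105      1.312
  solve Keq expr → x = -0.0238; check Q = 0.07074

Direction: reverse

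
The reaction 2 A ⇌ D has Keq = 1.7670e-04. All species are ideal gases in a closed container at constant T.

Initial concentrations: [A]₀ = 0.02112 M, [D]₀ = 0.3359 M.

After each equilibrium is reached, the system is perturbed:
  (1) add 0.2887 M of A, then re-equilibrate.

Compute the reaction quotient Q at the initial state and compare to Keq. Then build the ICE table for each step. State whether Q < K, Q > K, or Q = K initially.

Q₀ = 753; Q > K (proceeds reverse)

Q₀ = 753 vs Keq = 1.7670e-04 ⇒ Q>K, reverse
Step 1:
                   A          D
  init       0.02112     0.3359
  Δ           0.6716    -0.3358
  eq          0.6928 8.4799e-05
  solve Keq expr → x = -0.3358; check Q = 1.7670e-04
Then add 0.2887 M of A.
Step 2:
                   A          D
  init        0.9815 8.4799e-05
  Δ       -1.7069e-04 8.5347e-05
  eq          0.9813 1.7015e-04
  solve Keq expr → x = 8.5347e-05; check Q = 1.7670e-04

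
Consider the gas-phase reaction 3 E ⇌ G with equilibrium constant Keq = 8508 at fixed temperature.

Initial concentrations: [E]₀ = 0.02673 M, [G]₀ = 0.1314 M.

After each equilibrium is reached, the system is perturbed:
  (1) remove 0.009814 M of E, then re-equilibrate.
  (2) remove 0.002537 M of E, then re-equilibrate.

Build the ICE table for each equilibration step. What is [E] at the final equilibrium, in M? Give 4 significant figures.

Q₀ = 6880 vs Keq = 8508 ⇒ Q<K, forward
Step 1:
                   E          G
  Initial    0.02673     0.1314
  Change   -0.001789 5.9638e-04
  Equil      0.02494      0.132
  solve Keq expr → x = 5.9638e-04; check Q = 8508
Then remove 0.009814 M of E.
Step 2:
                   E          G
  Initial    0.01513      0.132
  Change    0.009611  -0.003204
  Equil      0.02474     0.1288
  solve Keq expr → x = -0.003204; check Q = 8508
Then remove 0.002537 M of E.
Step 3:
                   E          G
  Initial     0.0222     0.1288
  Change    0.002484 -8.2796e-04
  Equil      0.02468      0.128
  solve Keq expr → x = -8.2796e-04; check Q = 8508

[E]_eq = 0.02468 M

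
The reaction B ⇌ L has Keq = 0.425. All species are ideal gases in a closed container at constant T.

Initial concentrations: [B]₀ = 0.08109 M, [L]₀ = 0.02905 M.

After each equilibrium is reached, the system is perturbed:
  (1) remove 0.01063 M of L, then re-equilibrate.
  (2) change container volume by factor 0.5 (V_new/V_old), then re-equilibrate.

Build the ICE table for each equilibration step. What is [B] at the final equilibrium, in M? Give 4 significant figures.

Q₀ = 0.3582 vs Keq = 0.425 ⇒ Q<K, forward
Step 1:
                    B           L
  I           0.08109     0.02905
  C         -0.003799    0.003799
  E           0.07729     0.03285
  solve Keq expr → x = 0.003799; check Q = 0.425
Then remove 0.01063 M of L.
Step 2:
                    B           L
  I           0.07729     0.02222
  C          -0.00746     0.00746
  E           0.06983     0.02968
  solve Keq expr → x = 0.00746; check Q = 0.425
Then change container volume by factor 0.5 (V_new/V_old).
Step 3:
                    B           L
  I            0.1397     0.05936
  C                 0           0
  E            0.1397     0.05936
  solve Keq expr → x = 0; check Q = 0.425

[B]_eq = 0.1397 M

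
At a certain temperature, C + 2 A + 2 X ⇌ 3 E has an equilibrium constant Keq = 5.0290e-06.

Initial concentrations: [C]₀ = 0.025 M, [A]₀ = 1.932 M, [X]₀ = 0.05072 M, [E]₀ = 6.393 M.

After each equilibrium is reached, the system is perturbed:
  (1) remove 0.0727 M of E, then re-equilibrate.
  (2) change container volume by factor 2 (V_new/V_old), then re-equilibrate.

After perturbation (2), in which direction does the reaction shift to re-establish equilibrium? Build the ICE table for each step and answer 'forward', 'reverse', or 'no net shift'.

Q₀ = 1.0884e+06 vs Keq = 5.0290e-06 ⇒ Q>K, reverse
Step 1:
                  C         A         X         E
  I           0.025     1.932   0.05072     6.393
  C           2.068     4.136     4.136    -6.204
  E           2.093     6.068     4.186    0.1894
  solve Keq expr → x = -2.068; check Q = 5.0290e-06
Then remove 0.0727 M of E.
Step 2:
                  C         A         X         E
  I           2.093     6.068     4.186    0.1167
  C        -0.02321  -0.04643  -0.04643   0.06964
  E            2.07     6.021      4.14    0.1863
  solve Keq expr → x = 0.02321; check Q = 5.0290e-06
Then change container volume by factor 2 (V_new/V_old).
Step 3:
                  C         A         X         E
  I           1.035     3.011      2.07   0.09316
  C         0.01118   0.02236   0.02236  -0.03355
  E           1.046     3.033     2.092   0.05961
  solve Keq expr → x = -0.01118; check Q = 5.0290e-06

Direction: reverse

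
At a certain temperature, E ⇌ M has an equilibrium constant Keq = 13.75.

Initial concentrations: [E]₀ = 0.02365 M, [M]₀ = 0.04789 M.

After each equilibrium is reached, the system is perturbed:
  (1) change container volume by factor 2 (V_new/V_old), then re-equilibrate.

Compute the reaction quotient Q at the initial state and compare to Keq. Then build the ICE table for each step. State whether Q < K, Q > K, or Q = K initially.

Q₀ = 2.025; Q < K (proceeds forward)

Q₀ = 2.025 vs Keq = 13.75 ⇒ Q<K, forward
Step 1:
                    E           M
  Initial     0.02365     0.04789
  Change      -0.0188      0.0188
  Equil       0.00485     0.06669
  solve Keq expr → x = 0.0188; check Q = 13.75
Then change container volume by factor 2 (V_new/V_old).
Step 2:
                    E           M
  Initial    0.002425     0.03334
  Change            0           0
  Equil      0.002425     0.03334
  solve Keq expr → x = 0; check Q = 13.75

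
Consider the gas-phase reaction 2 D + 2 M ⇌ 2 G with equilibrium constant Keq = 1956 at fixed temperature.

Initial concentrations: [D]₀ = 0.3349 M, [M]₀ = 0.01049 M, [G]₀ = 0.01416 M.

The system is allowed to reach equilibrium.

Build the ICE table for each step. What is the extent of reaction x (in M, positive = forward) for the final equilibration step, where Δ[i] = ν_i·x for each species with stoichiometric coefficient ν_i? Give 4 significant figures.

x = 0.004446 M

Q₀ = 16.25 vs Keq = 1956 ⇒ Q<K, forward
Step 1:
                  D         M         G
  Initial    0.3349   0.01049   0.01416
  Change  -0.008891 -0.008891  0.008891
  Equil       0.326  0.001599   0.02305
  solve Keq expr → x = 0.004446; check Q = 1956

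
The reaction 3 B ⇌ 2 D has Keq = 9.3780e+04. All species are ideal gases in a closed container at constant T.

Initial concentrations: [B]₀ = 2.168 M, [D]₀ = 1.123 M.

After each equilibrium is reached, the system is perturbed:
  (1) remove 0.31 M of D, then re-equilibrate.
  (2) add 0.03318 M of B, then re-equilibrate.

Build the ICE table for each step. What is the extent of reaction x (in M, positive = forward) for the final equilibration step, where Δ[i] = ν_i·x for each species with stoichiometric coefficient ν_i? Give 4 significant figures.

Q₀ = 0.1238 vs Keq = 9.3780e+04 ⇒ Q<K, forward
Step 1:
                   B          D
  init         2.168      1.123
  Δ           -2.127      1.418
  eq         0.04099      2.541
  solve Keq expr → x = 0.709; check Q = 9.3780e+04
Then remove 0.31 M of D.
Step 2:
                   B          D
  init       0.04099      2.231
  Δ         -0.00338   0.002253
  eq         0.03761      2.233
  solve Keq expr → x = 0.001127; check Q = 9.3780e+04
Then add 0.03318 M of B.
Step 3:
                   B          D
  init       0.07079      2.233
  Δ         -0.03293    0.02196
  eq         0.03785      2.255
  solve Keq expr → x = 0.01098; check Q = 9.3780e+04

x = 0.01098 M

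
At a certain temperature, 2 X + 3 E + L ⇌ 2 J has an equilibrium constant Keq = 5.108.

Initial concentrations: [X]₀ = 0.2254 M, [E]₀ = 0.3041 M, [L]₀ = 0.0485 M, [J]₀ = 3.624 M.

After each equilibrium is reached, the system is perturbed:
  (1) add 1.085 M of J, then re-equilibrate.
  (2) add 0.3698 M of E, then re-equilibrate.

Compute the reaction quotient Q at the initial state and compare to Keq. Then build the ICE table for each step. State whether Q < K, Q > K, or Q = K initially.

Q₀ = 1.8953e+05; Q > K (proceeds reverse)

Q₀ = 1.8953e+05 vs Keq = 5.108 ⇒ Q>K, reverse
Step 1:
                    X           E           L           J
  I            0.2254      0.3041      0.0485       3.624
  C             0.796       1.194       0.398      -0.796
  E             1.021       1.498      0.4465       2.828
  solve Keq expr → x = -0.398; check Q = 5.108
Then add 1.085 M of J.
Step 2:
                    X           E           L           J
  I             1.021       1.498      0.4465       3.913
  C            0.1031      0.1546     0.05153     -0.1031
  E             1.124       1.653       0.498        3.81
  solve Keq expr → x = -0.05153; check Q = 5.108
Then add 0.3698 M of E.
Step 3:
                    X           E           L           J
  I             1.124       2.022       0.498        3.81
  C           -0.1051     -0.1577    -0.05256      0.1051
  E             1.019       1.865      0.4454       3.915
  solve Keq expr → x = 0.05256; check Q = 5.108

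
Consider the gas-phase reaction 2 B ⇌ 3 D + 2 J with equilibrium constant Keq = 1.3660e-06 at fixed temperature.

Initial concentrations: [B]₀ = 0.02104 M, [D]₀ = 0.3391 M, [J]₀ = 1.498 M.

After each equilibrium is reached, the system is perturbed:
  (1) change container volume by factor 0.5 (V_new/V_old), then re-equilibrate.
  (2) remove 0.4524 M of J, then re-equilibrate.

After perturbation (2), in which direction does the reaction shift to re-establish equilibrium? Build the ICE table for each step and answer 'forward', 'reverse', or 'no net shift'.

Q₀ = 197.7 vs Keq = 1.3660e-06 ⇒ Q>K, reverse
Step 1:
                    B           D           J
  init        0.02104      0.3391       1.498
  Δ            0.2236     -0.3354     -0.2236
  eq           0.2446    0.003692       1.274
  solve Keq expr → x = -0.1118; check Q = 1.3660e-06
Then change container volume by factor 0.5 (V_new/V_old).
Step 2:
                    B           D           J
  init         0.4893    0.007385       2.549
  Δ          0.002452   -0.003678   -0.002452
  eq           0.4917    0.003707       2.546
  solve Keq expr → x = -0.001226; check Q = 1.3660e-06
Then remove 0.4524 M of J.
Step 3:
                    B           D           J
  init         0.4917    0.003707       2.094
  Δ       -3.4263e-04  5.1394e-04  3.4263e-04
  eq           0.4914    0.004221       2.094
  solve Keq expr → x = 1.7131e-04; check Q = 1.3660e-06

Direction: forward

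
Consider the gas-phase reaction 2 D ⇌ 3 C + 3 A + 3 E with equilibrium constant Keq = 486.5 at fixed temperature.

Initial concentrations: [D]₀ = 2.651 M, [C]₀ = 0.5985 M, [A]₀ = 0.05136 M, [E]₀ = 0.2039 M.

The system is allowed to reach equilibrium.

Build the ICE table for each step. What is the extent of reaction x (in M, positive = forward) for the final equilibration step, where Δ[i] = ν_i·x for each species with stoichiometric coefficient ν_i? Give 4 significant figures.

Q₀ = 3.5035e-08 vs Keq = 486.5 ⇒ Q<K, forward
Step 1:
                   D          C          A          E
  I            2.651     0.5985    0.05136     0.2039
  C           -1.248      1.872      1.872      1.872
  E            1.403       2.47      1.923      2.075
  solve Keq expr → x = 0.6239; check Q = 486.5

x = 0.6239 M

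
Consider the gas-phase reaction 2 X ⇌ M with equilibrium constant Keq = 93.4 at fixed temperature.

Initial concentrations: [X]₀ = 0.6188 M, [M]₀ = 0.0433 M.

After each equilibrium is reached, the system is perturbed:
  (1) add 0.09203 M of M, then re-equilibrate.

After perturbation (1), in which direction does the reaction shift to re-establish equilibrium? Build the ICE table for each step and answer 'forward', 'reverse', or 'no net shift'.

Direction: reverse

Q₀ = 0.1131 vs Keq = 93.4 ⇒ Q<K, forward
Step 1:
                   X          M
  init        0.6188     0.0433
  Δ            -0.56       0.28
  eq         0.05883     0.3233
  solve Keq expr → x = 0.28; check Q = 93.4
Then add 0.09203 M of M.
Step 2:
                   X          M
  init       0.05883     0.4153
  Δ         0.007547  -0.003773
  eq         0.06638     0.4115
  solve Keq expr → x = -0.003773; check Q = 93.4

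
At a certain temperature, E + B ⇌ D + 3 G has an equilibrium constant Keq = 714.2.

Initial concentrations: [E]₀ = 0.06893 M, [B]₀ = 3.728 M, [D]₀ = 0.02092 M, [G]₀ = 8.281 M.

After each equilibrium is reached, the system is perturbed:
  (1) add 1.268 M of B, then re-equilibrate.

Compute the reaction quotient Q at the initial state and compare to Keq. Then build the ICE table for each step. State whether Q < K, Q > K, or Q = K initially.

Q₀ = 46.23; Q < K (proceeds forward)

Q₀ = 46.23 vs Keq = 714.2 ⇒ Q<K, forward
Step 1:
                  E         B         D         G
  init      0.06893     3.728   0.02092     8.281
  Δ         -0.0522   -0.0522    0.0522    0.1566
  eq        0.01673     3.676   0.07312     8.438
  solve Keq expr → x = 0.0522; check Q = 714.2
Then add 1.268 M of B.
Step 2:
                  E         B         D         G
  init      0.01673     4.944   0.07312     8.438
  Δ       -0.003616 -0.003616  0.003616   0.01085
  eq        0.01311      4.94   0.07674     8.448
  solve Keq expr → x = 0.003616; check Q = 714.2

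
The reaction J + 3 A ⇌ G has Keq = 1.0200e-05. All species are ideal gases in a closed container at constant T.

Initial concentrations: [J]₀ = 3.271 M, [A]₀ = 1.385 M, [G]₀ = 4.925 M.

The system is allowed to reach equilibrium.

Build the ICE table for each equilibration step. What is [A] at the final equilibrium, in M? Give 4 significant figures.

Q₀ = 0.5667 vs Keq = 1.0200e-05 ⇒ Q>K, reverse
Step 1:
                  J         A         G
  I           3.271     1.385     4.925
  C           4.636     13.91    -4.636
  E           7.907     15.29    0.2886
  solve Keq expr → x = -4.636; check Q = 1.0200e-05

[A]_eq = 15.29 M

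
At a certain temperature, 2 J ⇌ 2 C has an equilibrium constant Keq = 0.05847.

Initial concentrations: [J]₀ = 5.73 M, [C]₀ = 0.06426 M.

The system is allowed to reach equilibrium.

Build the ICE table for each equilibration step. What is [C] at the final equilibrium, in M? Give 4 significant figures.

[C]_eq = 1.128 M

Q₀ = 1.2577e-04 vs Keq = 0.05847 ⇒ Q<K, forward
Step 1:
                    J           C
  I              5.73     0.06426
  C            -1.064       1.064
  E             4.666       1.128
  solve Keq expr → x = 0.532; check Q = 0.05847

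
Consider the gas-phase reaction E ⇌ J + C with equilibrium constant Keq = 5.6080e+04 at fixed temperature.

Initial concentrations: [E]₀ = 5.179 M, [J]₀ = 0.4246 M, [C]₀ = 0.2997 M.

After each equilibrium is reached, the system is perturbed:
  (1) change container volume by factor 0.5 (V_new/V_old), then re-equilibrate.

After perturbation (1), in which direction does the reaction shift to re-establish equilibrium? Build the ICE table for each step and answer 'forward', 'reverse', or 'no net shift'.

Direction: reverse

Q₀ = 0.02457 vs Keq = 5.6080e+04 ⇒ Q<K, forward
Step 1:
                    E           J           C
  Initial       5.179      0.4246      0.2997
  Change       -5.178       5.178       5.178
  Equil    5.4733e-04       5.603       5.478
  solve Keq expr → x = 5.178; check Q = 5.6080e+04
Then change container volume by factor 0.5 (V_new/V_old).
Step 2:
                    E           J           C
  Initial    0.001095       11.21       10.96
  Change     0.001094   -0.001094   -0.001094
  Equil      0.002189       11.21       10.96
  solve Keq expr → x = -0.001094; check Q = 5.6080e+04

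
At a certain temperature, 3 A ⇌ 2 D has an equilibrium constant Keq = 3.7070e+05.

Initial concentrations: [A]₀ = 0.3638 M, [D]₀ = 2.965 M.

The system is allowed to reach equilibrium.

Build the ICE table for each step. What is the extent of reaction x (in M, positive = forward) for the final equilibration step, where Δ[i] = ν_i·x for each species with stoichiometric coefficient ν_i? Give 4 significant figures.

Q₀ = 182.6 vs Keq = 3.7070e+05 ⇒ Q<K, forward
Step 1:
                    A           D
  init         0.3638       2.965
  Δ           -0.3337      0.2224
  eq          0.03015       3.187
  solve Keq expr → x = 0.1112; check Q = 3.7070e+05

x = 0.1112 M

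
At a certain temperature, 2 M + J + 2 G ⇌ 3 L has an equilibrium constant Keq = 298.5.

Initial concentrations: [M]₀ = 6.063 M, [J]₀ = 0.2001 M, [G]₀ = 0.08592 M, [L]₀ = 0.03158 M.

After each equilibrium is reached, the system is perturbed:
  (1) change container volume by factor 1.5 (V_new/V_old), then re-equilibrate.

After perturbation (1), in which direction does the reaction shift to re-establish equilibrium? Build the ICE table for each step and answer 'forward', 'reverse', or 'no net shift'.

Q₀ = 5.8000e-04 vs Keq = 298.5 ⇒ Q<K, forward
Step 1:
                   M          J          G          L
  Initial      6.063     0.2001    0.08592    0.03158
  Change    -0.08439   -0.04219   -0.08439     0.1266
  Equil        5.979     0.1579   0.001532     0.1582
  solve Keq expr → x = 0.04219; check Q = 298.5
Then change container volume by factor 1.5 (V_new/V_old).
Step 2:
                   M          J          G          L
  Initial      3.986     0.1053   0.001022     0.1054
  Change  4.9276e-04 2.4638e-04 4.9276e-04 -7.3915e-04
  Equil        3.986     0.1055   0.001514     0.1047
  solve Keq expr → x = -2.4638e-04; check Q = 298.5

Direction: reverse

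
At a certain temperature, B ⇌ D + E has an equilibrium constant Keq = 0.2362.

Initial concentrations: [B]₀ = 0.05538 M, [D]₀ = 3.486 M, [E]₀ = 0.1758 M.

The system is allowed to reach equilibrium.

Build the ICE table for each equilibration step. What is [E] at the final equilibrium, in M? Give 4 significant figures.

Q₀ = 11.07 vs Keq = 0.2362 ⇒ Q>K, reverse
Step 1:
                   B          D          E
  Initial    0.05538      3.486     0.1758
  Change      0.1605    -0.1605    -0.1605
  Equil       0.2158      3.326    0.01533
  solve Keq expr → x = -0.1605; check Q = 0.2362

[E]_eq = 0.01533 M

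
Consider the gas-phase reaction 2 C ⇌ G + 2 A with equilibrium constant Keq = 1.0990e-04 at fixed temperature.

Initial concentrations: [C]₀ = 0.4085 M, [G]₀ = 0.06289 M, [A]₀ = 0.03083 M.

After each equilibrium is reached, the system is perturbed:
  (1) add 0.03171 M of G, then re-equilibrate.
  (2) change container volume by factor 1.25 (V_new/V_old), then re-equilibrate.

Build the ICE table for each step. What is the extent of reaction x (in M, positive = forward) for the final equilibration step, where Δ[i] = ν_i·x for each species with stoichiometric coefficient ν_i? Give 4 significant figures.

Q₀ = 3.5822e-04 vs Keq = 1.0990e-04 ⇒ Q>K, reverse
Step 1:
                    C           G           A
  init         0.4085     0.06289     0.03083
  Δ           0.01231   -0.006155    -0.01231
  eq           0.4208     0.05674     0.01852
  solve Keq expr → x = -0.006155; check Q = 1.0990e-04
Then add 0.03171 M of G.
Step 2:
                    C           G           A
  init         0.4208     0.08845     0.01852
  Δ           0.00342    -0.00171    -0.00342
  eq           0.4242     0.08674      0.0151
  solve Keq expr → x = -0.00171; check Q = 1.0990e-04
Then change container volume by factor 1.25 (V_new/V_old).
Step 3:
                    C           G           A
  init         0.3394     0.06939     0.01208
  Δ         -0.001311  6.5534e-04    0.001311
  eq           0.3381     0.07004     0.01339
  solve Keq expr → x = 6.5534e-04; check Q = 1.0990e-04

x = 6.5534e-04 M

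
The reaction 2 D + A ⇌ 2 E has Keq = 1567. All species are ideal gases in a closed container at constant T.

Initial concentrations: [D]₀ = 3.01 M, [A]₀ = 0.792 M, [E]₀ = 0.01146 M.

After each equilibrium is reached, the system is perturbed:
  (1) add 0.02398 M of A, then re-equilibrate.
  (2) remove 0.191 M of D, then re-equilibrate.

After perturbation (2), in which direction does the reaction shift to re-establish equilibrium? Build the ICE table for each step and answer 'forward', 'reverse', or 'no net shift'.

Direction: reverse

Q₀ = 1.8303e-05 vs Keq = 1567 ⇒ Q<K, forward
Step 1:
                    D           A           E
  init           3.01       0.792     0.01146
  Δ            -1.582     -0.7912       1.582
  eq            1.428  7.9548e-04       1.594
  solve Keq expr → x = 0.7912; check Q = 1567
Then add 0.02398 M of A.
Step 2:
                    D           A           E
  init          1.428     0.02478       1.594
  Δ          -0.04774    -0.02387     0.04774
  eq             1.38  9.0326e-04       1.642
  solve Keq expr → x = 0.02387; check Q = 1567
Then remove 0.191 M of D.
Step 3:
                    D           A           E
  init          1.189  9.0326e-04       1.642
  Δ        6.2271e-04  3.1135e-04 -6.2271e-04
  eq            1.189    0.001215       1.641
  solve Keq expr → x = -3.1135e-04; check Q = 1567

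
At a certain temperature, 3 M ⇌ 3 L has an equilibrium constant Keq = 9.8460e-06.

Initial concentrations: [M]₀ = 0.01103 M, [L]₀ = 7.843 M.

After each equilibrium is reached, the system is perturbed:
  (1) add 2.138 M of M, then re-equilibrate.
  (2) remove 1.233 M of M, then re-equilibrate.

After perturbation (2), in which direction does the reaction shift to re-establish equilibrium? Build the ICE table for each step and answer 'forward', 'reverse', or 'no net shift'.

Q₀ = 3.5952e+08 vs Keq = 9.8460e-06 ⇒ Q>K, reverse
Step 1:
                    M           L
  init        0.01103       7.843
  Δ             7.678      -7.678
  eq            7.689      0.1648
  solve Keq expr → x = -2.559; check Q = 9.8460e-06
Then add 2.138 M of M.
Step 2:
                    M           L
  init          9.827      0.1648
  Δ          -0.04486     0.04486
  eq            9.782      0.2097
  solve Keq expr → x = 0.01495; check Q = 9.8460e-06
Then remove 1.233 M of M.
Step 3:
                    M           L
  init          8.549      0.2097
  Δ           0.02587    -0.02587
  eq            8.575      0.1838
  solve Keq expr → x = -0.008624; check Q = 9.8460e-06

Direction: reverse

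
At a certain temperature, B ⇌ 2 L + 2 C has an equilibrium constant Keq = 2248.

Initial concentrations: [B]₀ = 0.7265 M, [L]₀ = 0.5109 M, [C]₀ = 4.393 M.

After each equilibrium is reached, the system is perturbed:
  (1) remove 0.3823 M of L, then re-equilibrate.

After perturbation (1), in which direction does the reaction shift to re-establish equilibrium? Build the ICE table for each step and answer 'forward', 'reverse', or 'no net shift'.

Direction: forward

Q₀ = 6.934 vs Keq = 2248 ⇒ Q<K, forward
Step 1:
                    B           L           C
  init         0.7265      0.5109       4.393
  Δ           -0.6756       1.351       1.351
  eq          0.05089       1.862       5.744
  solve Keq expr → x = 0.6756; check Q = 2248
Then remove 0.3823 M of L.
Step 2:
                    B           L           C
  init        0.05089        1.48       5.744
  Δ          -0.01687     0.03375     0.03375
  eq          0.03402       1.514       5.778
  solve Keq expr → x = 0.01687; check Q = 2248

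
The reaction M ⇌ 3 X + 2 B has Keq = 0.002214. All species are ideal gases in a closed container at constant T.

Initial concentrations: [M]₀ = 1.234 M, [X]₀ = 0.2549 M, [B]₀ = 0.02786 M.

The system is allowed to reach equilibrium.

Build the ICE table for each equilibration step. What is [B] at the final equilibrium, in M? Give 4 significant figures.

Q₀ = 1.0417e-05 vs Keq = 0.002214 ⇒ Q<K, forward
Step 1:
                    M           X           B
  Initial       1.234      0.2549     0.02786
  Change     -0.06789      0.2037      0.1358
  Equil         1.166      0.4586      0.1636
  solve Keq expr → x = 0.06789; check Q = 0.002214

[B]_eq = 0.1636 M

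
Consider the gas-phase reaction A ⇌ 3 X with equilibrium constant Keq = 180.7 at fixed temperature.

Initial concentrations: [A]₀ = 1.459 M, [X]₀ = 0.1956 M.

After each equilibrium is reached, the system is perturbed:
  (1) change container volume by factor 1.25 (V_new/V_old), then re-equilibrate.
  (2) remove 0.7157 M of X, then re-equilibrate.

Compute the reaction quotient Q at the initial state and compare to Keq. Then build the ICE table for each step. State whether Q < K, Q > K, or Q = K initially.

Q₀ = 0.005129; Q < K (proceeds forward)

Q₀ = 0.005129 vs Keq = 180.7 ⇒ Q<K, forward
Step 1:
                   A          X
  init         1.459     0.1956
  Δ           -1.174      3.523
  eq          0.2846      3.719
  solve Keq expr → x = 1.174; check Q = 180.7
Then change container volume by factor 1.25 (V_new/V_old).
Step 2:
                   A          X
  init        0.2277      2.975
  Δ         -0.05591     0.1677
  eq          0.1718      3.143
  solve Keq expr → x = 0.05591; check Q = 180.7
Then remove 0.7157 M of X.
Step 3:
                   A          X
  init        0.1718      2.427
  Δ         -0.07022     0.2107
  eq          0.1016      2.638
  solve Keq expr → x = 0.07022; check Q = 180.7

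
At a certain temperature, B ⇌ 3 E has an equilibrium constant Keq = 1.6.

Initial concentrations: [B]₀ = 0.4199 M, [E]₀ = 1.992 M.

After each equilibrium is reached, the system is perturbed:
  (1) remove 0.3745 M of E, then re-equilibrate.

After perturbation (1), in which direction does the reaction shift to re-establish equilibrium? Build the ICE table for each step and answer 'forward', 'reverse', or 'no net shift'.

Direction: forward

Q₀ = 18.82 vs Keq = 1.6 ⇒ Q>K, reverse
Step 1:
                   B          E
  init        0.4199      1.992
  Δ           0.3126    -0.9377
  eq          0.7325      1.054
  solve Keq expr → x = -0.3126; check Q = 1.6
Then remove 0.3745 M of E.
Step 2:
                   B          E
  init        0.7325     0.6798
  Δ          -0.1068     0.3205
  eq          0.6256          1
  solve Keq expr → x = 0.1068; check Q = 1.6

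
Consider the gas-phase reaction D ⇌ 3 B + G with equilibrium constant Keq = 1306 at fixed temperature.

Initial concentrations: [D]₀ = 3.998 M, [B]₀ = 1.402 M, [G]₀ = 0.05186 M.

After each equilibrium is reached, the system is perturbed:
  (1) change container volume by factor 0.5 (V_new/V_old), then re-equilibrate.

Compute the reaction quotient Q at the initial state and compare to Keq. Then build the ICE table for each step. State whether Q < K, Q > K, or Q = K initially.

Q₀ = 0.03575 vs Keq = 1306 ⇒ Q<K, forward
Step 1:
                  D         B         G
  init        3.998     1.402   0.05186
  Δ           -2.54     7.621      2.54
  eq          1.458     9.023     2.592
  solve Keq expr → x = 2.54; check Q = 1306
Then change container volume by factor 0.5 (V_new/V_old).
Step 2:
                  D         B         G
  init        2.916     18.05     5.184
  Δ           1.886    -5.657    -1.886
  eq          4.801     12.39     3.298
  solve Keq expr → x = -1.886; check Q = 1306

Q₀ = 0.03575; Q < K (proceeds forward)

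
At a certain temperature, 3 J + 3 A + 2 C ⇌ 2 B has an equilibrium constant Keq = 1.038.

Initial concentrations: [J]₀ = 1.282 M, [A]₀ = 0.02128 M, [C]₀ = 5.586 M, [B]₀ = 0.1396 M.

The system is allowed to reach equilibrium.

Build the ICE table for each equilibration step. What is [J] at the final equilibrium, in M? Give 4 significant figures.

[J]_eq = 1.317 M

Q₀ = 30.76 vs Keq = 1.038 ⇒ Q>K, reverse
Step 1:
                    J           A           C           B
  I             1.282     0.02128       5.586      0.1396
  C           0.03524     0.03524     0.02349    -0.02349
  E             1.317     0.05652       5.609      0.1161
  solve Keq expr → x = -0.01175; check Q = 1.038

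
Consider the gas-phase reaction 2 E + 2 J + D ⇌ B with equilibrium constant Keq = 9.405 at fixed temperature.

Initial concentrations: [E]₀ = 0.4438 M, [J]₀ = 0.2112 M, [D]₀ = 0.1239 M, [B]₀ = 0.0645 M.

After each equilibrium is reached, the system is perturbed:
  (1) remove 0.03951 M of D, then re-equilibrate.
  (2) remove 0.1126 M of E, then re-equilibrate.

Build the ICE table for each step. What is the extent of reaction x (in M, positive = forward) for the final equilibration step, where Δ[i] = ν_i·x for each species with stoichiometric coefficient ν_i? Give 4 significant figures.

Q₀ = 59.26 vs Keq = 9.405 ⇒ Q>K, reverse
Step 1:
                   E          J          D          B
  init        0.4438     0.2112     0.1239     0.0645
  Δ          0.06819    0.06819    0.03409   -0.03409
  eq           0.512     0.2794      0.158    0.03041
  solve Keq expr → x = -0.03409; check Q = 9.405
Then remove 0.03951 M of D.
Step 2:
                   E          J          D          B
  init         0.512     0.2794     0.1185    0.03041
  Δ         0.008767   0.008767   0.004384  -0.004384
  eq          0.5208     0.2882     0.1229    0.02602
  solve Keq expr → x = -0.004384; check Q = 9.405
Then remove 0.1126 M of E.
Step 3:
                   E          J          D          B
  init        0.4082     0.2882     0.1229    0.02602
  Δ          0.01293    0.01293   0.006467  -0.006467
  eq          0.4211     0.3011     0.1293    0.01955
  solve Keq expr → x = -0.006467; check Q = 9.405

x = -0.006467 M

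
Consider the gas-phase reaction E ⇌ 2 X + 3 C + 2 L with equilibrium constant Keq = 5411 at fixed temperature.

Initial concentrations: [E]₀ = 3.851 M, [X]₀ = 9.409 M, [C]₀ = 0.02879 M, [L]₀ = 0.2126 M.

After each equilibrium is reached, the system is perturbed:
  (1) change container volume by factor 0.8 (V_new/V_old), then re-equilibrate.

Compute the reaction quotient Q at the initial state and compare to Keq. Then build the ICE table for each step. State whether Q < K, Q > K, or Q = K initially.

Q₀ = 2.4795e-05; Q < K (proceeds forward)

Q₀ = 2.4795e-05 vs Keq = 5411 ⇒ Q<K, forward
Step 1:
                   E          X          C          L
  Initial      3.851      9.409    0.02879     0.2126
  Change     -0.9751       1.95      2.925       1.95
  Equil        2.876      11.36      2.954      2.163
  solve Keq expr → x = 0.9751; check Q = 5411
Then change container volume by factor 0.8 (V_new/V_old).
Step 2:
                   E          X          C          L
  Initial      3.595       14.2      3.693      2.704
  Change      0.2701    -0.5401    -0.8102    -0.5401
  Equil        3.865      13.66      2.882      2.163
  solve Keq expr → x = -0.2701; check Q = 5411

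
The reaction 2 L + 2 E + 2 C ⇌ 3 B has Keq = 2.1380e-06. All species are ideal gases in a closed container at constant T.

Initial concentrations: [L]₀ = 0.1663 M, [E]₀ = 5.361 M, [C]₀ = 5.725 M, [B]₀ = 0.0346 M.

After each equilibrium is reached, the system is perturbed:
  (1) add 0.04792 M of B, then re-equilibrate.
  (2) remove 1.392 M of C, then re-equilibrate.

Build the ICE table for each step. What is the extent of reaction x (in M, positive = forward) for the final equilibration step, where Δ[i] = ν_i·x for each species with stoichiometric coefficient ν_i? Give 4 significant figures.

x = -0.002194 M

Q₀ = 1.5900e-06 vs Keq = 2.1380e-06 ⇒ Q<K, forward
Step 1:
                  L         E         C         B
  Initial    0.1663     5.361     5.725    0.0346
  Change  -0.002159 -0.002159 -0.002159  0.003239
  Equil      0.1641     5.359     5.723   0.03784
  solve Keq expr → x = 0.00108; check Q = 2.1380e-06
Then add 0.04792 M of B.
Step 2:
                  L         E         C         B
  Initial    0.1641     5.359     5.723   0.08576
  Change    0.02887   0.02887   0.02887  -0.04331
  Equil       0.193     5.388     5.752   0.04245
  solve Keq expr → x = -0.01444; check Q = 2.1380e-06
Then remove 1.392 M of C.
Step 3:
                  L         E         C         B
  Initial     0.193     5.388      4.36   0.04245
  Change   0.004389  0.004389  0.004389 -0.006583
  Equil      0.1974     5.392     4.364   0.03587
  solve Keq expr → x = -0.002194; check Q = 2.1380e-06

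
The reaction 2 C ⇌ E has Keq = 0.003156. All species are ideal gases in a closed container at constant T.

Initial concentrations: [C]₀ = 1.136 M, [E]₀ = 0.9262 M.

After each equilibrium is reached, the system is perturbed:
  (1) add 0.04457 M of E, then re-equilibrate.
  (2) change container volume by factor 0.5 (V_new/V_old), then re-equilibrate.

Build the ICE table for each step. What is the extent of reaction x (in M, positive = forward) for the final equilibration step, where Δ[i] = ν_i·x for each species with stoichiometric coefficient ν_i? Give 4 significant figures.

x = 0.05352 M

Q₀ = 0.7177 vs Keq = 0.003156 ⇒ Q>K, reverse
Step 1:
                  C         E
  init        1.136    0.9262
  Δ           1.798    -0.899
  eq          2.934   0.02717
  solve Keq expr → x = -0.899; check Q = 0.003156
Then add 0.04457 M of E.
Step 2:
                  C         E
  init        2.934   0.07174
  Δ         0.08591  -0.04296
  eq           3.02   0.02878
  solve Keq expr → x = -0.04296; check Q = 0.003156
Then change container volume by factor 0.5 (V_new/V_old).
Step 3:
                  C         E
  init         6.04   0.05757
  Δ          -0.107   0.05352
  eq          5.933    0.1111
  solve Keq expr → x = 0.05352; check Q = 0.003156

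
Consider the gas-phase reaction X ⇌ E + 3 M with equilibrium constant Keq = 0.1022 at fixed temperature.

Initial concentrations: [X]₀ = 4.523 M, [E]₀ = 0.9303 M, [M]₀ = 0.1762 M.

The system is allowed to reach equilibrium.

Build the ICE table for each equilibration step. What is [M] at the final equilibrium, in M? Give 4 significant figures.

Q₀ = 0.001125 vs Keq = 0.1022 ⇒ Q<K, forward
Step 1:
                    X           E           M
  Initial       4.523      0.9303      0.1762
  Change      -0.1862      0.1862      0.5587
  Equil         4.337       1.117      0.7349
  solve Keq expr → x = 0.1862; check Q = 0.1022

[M]_eq = 0.7349 M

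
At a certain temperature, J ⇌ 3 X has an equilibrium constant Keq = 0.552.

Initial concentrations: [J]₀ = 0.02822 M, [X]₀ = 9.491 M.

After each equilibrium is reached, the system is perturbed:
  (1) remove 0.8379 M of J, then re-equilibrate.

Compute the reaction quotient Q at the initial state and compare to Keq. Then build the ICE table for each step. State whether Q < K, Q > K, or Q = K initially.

Q₀ = 3.0296e+04 vs Keq = 0.552 ⇒ Q>K, reverse
Step 1:
                    J           X
  Initial     0.02822       9.491
  Change        2.778      -8.334
  Equil         2.806       1.157
  solve Keq expr → x = -2.778; check Q = 0.552
Then remove 0.8379 M of J.
Step 2:
                    J           X
  Initial       1.968       1.157
  Change      0.04066      -0.122
  Equil         2.009       1.035
  solve Keq expr → x = -0.04066; check Q = 0.552

Q₀ = 3.0296e+04; Q > K (proceeds reverse)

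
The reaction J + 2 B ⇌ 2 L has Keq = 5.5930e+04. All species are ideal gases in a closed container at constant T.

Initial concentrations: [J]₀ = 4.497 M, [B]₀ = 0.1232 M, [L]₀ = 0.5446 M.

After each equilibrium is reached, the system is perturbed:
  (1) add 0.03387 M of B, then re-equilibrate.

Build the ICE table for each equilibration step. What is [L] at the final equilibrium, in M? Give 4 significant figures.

[L]_eq = 0.7003 M

Q₀ = 4.345 vs Keq = 5.5930e+04 ⇒ Q<K, forward
Step 1:
                    J           B           L
  init          4.497      0.1232      0.5446
  Δ          -0.06093     -0.1219      0.1219
  eq            4.436    0.001338      0.6665
  solve Keq expr → x = 0.06093; check Q = 5.5930e+04
Then add 0.03387 M of B.
Step 2:
                    J           B           L
  init          4.436     0.03521      0.6665
  Δ           -0.0169     -0.0338      0.0338
  eq            4.419    0.001409      0.7003
  solve Keq expr → x = 0.0169; check Q = 5.5930e+04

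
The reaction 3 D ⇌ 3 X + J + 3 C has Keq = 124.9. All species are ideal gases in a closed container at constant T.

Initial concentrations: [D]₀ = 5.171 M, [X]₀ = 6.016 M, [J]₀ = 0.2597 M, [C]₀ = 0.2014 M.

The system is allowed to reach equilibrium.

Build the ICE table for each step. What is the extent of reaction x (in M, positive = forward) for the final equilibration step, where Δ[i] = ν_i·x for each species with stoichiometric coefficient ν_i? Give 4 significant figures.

x = 0.64 M

Q₀ = 0.003341 vs Keq = 124.9 ⇒ Q<K, forward
Step 1:
                    D           X           J           C
  Initial       5.171       6.016      0.2597      0.2014
  Change        -1.92        1.92        0.64        1.92
  Equil         3.251       7.936      0.8997       2.121
  solve Keq expr → x = 0.64; check Q = 124.9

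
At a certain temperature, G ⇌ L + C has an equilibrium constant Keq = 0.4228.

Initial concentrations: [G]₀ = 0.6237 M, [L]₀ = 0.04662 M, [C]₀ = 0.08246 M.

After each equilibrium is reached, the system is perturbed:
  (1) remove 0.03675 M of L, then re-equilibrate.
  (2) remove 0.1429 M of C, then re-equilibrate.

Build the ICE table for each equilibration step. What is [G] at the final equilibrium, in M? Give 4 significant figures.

Q₀ = 0.006164 vs Keq = 0.4228 ⇒ Q<K, forward
Step 1:
                  G         L         C
  init       0.6237   0.04662   0.08246
  Δ         -0.3037    0.3037    0.3037
  eq           0.32    0.3503    0.3862
  solve Keq expr → x = 0.3037; check Q = 0.4228
Then remove 0.03675 M of L.
Step 2:
                  G         L         C
  init         0.32    0.3136    0.3862
  Δ         -0.0125    0.0125    0.0125
  eq         0.3075    0.3261    0.3987
  solve Keq expr → x = 0.0125; check Q = 0.4228
Then remove 0.1429 M of C.
Step 3:
                  G         L         C
  init       0.3075    0.3261    0.2558
  Δ        -0.04442   0.04442   0.04442
  eq         0.2631    0.3705    0.3002
  solve Keq expr → x = 0.04442; check Q = 0.4228

[G]_eq = 0.2631 M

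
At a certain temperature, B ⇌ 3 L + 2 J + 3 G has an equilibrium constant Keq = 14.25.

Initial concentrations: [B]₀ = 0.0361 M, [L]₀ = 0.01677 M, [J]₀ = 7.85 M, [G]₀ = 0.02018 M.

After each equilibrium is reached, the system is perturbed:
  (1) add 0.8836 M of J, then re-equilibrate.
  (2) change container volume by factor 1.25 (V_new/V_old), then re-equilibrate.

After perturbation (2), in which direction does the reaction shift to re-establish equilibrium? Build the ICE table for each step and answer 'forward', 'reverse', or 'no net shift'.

Direction: forward

Q₀ = 6.6160e-08 vs Keq = 14.25 ⇒ Q<K, forward
Step 1:
                   B          L          J          G
  init        0.0361    0.01677       7.85    0.02018
  Δ         -0.03608     0.1082    0.07216     0.1082
  eq      1.8227e-05      0.125      7.922     0.1284
  solve Keq expr → x = 0.03608; check Q = 14.25
Then add 0.8836 M of J.
Step 2:
                   B          L          J          G
  init    1.8227e-05      0.125      8.806     0.1284
  Δ       4.2789e-06 -1.2837e-05 -8.5578e-06 -1.2837e-05
  eq      2.2506e-05      0.125      8.806     0.1284
  solve Keq expr → x = -4.2789e-06; check Q = 14.25
Then change container volume by factor 1.25 (V_new/V_old).
Step 3:
                   B          L          J          G
  init    1.8005e-05        0.1      7.045     0.1027
  Δ       -1.4219e-05 4.2658e-05 2.8439e-05 4.2658e-05
  eq      3.7854e-06        0.1      7.045     0.1028
  solve Keq expr → x = 1.4219e-05; check Q = 14.25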